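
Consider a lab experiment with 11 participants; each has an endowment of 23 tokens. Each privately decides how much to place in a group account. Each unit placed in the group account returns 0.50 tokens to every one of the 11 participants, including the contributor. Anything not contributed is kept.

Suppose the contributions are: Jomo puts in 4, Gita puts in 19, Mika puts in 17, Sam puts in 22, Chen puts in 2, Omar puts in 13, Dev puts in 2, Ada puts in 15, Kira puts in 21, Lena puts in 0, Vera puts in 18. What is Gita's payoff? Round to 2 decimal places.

Total contributed: 4 + 19 + 17 + 22 + 2 + 13 + 2 + 15 + 21 + 0 + 18 = 133.
Each receives 0.50 × 133 = 66.50 from the group account.
Gita keeps 23 − 19 = 4, so Gita's payoff is 4 + 66.50 = 70.50.

70.50 tokens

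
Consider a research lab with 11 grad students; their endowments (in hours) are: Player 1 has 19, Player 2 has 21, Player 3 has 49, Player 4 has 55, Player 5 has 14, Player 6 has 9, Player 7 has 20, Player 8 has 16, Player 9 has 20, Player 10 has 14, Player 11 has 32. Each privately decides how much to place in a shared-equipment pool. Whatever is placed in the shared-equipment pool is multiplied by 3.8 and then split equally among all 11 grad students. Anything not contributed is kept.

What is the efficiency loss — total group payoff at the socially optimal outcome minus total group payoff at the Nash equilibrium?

The private return per contributed unit is 3.8/11 = 0.3455 < 1 for every player regardless of endowment, so the Nash equilibrium is zero contribution and the group total is Σ E_j = 19 + 21 + 49 + 55 + 14 + 9 + 20 + 16 + 20 + 14 + 32 = 269.
Each contributed unit returns 3.800 to the group, so the social optimum is full contribution by everyone: group total = 3.800 × 269 = 1022.20.
Efficiency loss = (3.800 − 1) × 269 = 753.20.

753.20 hours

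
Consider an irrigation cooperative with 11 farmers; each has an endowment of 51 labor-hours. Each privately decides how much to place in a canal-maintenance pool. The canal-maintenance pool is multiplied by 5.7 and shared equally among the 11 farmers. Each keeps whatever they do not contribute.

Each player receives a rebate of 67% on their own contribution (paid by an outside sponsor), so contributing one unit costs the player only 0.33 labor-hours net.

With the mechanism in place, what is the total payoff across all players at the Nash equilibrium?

3573.57 labor-hours

The effective private return per unit is now (5.7/11) / 0.33 = 1.5702 > 1, so every player's dominant strategy flips to full contribution.
At the Nash equilibrium everyone contributes 51. Group total payoff = 11 × (51 × 0.67 + 5.7 × 51) = 3573.57.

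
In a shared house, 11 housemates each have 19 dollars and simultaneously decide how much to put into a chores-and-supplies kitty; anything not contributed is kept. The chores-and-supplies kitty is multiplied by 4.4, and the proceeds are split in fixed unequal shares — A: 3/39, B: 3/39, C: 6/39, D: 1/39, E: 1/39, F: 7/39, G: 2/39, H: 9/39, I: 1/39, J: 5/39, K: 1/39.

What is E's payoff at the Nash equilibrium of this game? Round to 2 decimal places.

21.14 dollars

A player with share s gets back 4.4·s per unit contributed, so full contribution is dominant for anyone with s > 1/4.4 = 0.2273 and zero contribution is dominant for anyone below.
The only share above 0.2273 is H's 9/39, contributing 19; the remaining 10 contribute 0. Total contributed: 19.
E keeps 19 and receives 4.4 × 19 × 1/39 = 2.14 from the chores-and-supplies kitty, for a payoff of 21.14.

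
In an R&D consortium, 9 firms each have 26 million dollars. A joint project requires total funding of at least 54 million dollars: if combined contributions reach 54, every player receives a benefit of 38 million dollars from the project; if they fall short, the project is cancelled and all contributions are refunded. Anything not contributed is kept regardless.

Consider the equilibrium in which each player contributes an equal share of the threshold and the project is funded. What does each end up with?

58 million dollars

Equal share of the threshold: 54/9 = 6.
At this profile no one gains by cutting their contribution: any cut drops the total below 54, the project is cancelled, contributions are refunded, and the deviator ends with 26, which is less than 26 − 6 + 38 = 58. Contributing more than 6 just wastes the excess. So contributing exactly 6 is a best response.
Each player's payoff: 26 − 6 + 38 = 58.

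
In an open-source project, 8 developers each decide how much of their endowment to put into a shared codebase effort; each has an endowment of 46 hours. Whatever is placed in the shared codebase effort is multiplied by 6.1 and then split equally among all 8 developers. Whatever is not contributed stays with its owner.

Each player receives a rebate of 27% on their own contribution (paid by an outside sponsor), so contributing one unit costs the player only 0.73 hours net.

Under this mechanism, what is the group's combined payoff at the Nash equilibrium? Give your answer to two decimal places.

The effective private return per unit is now (6.1/8) / 0.73 = 1.0445 > 1, so every player's dominant strategy flips to full contribution.
At the Nash equilibrium everyone contributes 46. Group total payoff = 8 × (46 × 0.27 + 6.1 × 46) = 2344.16.

2344.16 hours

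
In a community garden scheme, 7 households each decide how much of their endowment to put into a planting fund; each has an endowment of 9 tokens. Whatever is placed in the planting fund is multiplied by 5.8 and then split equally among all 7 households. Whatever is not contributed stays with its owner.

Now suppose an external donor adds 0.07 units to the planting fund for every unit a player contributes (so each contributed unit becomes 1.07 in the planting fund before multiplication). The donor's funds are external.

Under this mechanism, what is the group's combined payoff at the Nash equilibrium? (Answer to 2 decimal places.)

63.00 tokens

Even with the mechanism, each unit contributed returns only 5.8 × 1.07 / 7 = 0.8866 per unit of net cost, so contributing nothing is still dominant.
At the Nash equilibrium no one contributes; group total payoff = 7 × 9 = 63.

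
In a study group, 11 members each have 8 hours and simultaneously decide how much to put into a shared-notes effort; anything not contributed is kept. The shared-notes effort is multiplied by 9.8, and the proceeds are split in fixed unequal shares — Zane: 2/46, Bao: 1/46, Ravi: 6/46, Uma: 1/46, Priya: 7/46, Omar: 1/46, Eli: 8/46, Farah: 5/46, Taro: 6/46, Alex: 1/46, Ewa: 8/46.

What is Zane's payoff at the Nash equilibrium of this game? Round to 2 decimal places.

28.45 hours

A player with share s gets back 9.8·s per unit contributed, so full contribution is dominant for anyone with s > 1/9.8 = 0.1020 and zero contribution is dominant for anyone below.
Ravi, Priya, Eli, Farah, Taro and Ewa clear that bar, contributing 8 each; the remaining 5 contribute 0. Total contributed: 48.
Zane keeps 8 and receives 9.8 × 48 × 2/46 = 20.45 from the shared-notes effort, for a payoff of 28.45.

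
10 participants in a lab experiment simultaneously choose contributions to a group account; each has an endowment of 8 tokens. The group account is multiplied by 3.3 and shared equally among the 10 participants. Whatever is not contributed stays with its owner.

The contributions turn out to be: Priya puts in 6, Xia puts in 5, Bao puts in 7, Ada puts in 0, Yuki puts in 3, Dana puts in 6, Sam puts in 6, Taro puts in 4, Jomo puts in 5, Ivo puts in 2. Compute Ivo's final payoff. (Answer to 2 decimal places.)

20.52 tokens

Total contributed: 6 + 5 + 7 + 0 + 3 + 6 + 6 + 4 + 5 + 2 = 44.
Each receives 3.3 × 44 / 10 = 14.52 from the group account.
Ivo keeps 8 − 2 = 6, so Ivo's payoff is 6 + 14.52 = 20.52.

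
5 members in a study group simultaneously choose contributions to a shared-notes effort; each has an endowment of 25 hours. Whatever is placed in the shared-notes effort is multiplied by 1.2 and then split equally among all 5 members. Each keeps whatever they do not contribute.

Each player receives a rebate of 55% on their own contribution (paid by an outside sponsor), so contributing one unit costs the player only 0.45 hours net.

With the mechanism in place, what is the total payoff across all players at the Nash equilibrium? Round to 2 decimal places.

125.00 hours

Even with the mechanism, each unit contributed returns only (1.2/5) / 0.45 = 0.5333 per unit of net cost, so contributing nothing is still dominant.
Everyone keeps their endowment and the group total is 5 × 25 = 125.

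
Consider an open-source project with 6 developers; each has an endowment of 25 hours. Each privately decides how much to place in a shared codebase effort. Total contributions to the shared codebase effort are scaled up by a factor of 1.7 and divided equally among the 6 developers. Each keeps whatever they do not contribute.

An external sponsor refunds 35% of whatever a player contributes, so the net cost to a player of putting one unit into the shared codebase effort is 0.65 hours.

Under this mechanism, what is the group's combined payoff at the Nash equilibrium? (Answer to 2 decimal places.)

The effective private return is (1.7/6) / 0.65 = 0.4359, which is still under 1, so the mechanism doesn't change anyone's dominant strategy: zero contribution.
Everyone keeps their endowment and the group total is 6 × 25 = 150.

150.00 hours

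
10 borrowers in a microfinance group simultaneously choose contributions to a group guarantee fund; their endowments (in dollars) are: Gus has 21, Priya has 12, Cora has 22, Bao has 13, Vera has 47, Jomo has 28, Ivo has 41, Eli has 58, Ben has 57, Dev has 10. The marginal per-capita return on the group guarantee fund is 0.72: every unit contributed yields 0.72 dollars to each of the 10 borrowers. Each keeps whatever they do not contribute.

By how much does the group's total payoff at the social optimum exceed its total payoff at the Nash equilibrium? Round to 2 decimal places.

The private return per contributed unit is 0.72 < 1 for everyone, so the Nash equilibrium is zero contribution and the group total is Σ E_j = 21 + 12 + 22 + 13 + 47 + 28 + 41 + 58 + 57 + 10 = 309.
Each contributed unit returns 7.200 to the group, so the social optimum is full contribution by everyone: group total = 7.200 × 309 = 2224.80.
Efficiency loss = (7.200 − 1) × 309 = 1915.80.

1915.80 dollars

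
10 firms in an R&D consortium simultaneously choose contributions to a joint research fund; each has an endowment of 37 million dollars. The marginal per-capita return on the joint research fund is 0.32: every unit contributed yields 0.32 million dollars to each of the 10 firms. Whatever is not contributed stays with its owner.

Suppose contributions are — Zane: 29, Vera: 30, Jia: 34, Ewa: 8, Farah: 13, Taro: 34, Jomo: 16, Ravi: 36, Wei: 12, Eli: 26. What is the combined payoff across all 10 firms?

893.60 million dollars

Total contributed: 29 + 30 + 34 + 8 + 13 + 34 + 16 + 36 + 12 + 26 = 238; total kept: 10 × 37 − 238 = 132.
The joint research fund pays out 0.32 × 10 × 238 = 761.60 in aggregate.
Group total = 132 + 761.60 = 893.60.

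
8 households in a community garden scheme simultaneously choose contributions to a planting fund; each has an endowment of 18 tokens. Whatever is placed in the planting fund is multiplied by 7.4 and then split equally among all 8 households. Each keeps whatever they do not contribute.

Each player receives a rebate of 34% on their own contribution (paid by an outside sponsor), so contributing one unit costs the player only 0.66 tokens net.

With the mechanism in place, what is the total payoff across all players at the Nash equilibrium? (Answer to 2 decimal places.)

1114.56 tokens

The effective private return per unit is now (7.4/8) / 0.66 = 1.4015 > 1, so every player's dominant strategy flips to full contribution.
So the Nash equilibrium is full contribution by all 8; the group earns 8 × (18 × 0.34 + 7.4 × 18) = 1114.56.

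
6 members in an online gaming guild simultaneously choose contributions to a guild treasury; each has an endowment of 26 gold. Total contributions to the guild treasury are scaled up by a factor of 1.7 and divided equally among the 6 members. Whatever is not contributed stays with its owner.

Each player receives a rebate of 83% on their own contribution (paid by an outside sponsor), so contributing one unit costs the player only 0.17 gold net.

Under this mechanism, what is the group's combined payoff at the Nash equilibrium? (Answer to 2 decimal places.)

With the mechanism, a contributed unit returns (1.7/6) / 0.17 = 1.6667 per unit of net cost to the contributor — now above 1 — so contributing fully is weakly dominant for every player.
So the Nash equilibrium is full contribution by all 6; the group earns 6 × (26 × 0.83 + 1.7 × 26) = 394.68.

394.68 gold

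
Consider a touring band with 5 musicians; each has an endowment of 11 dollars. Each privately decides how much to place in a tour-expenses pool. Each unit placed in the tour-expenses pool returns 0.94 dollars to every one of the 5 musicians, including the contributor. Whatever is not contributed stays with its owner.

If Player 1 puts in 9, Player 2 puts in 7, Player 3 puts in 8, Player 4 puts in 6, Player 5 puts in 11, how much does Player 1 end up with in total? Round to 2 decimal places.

40.54 dollars

Total contributed: 9 + 7 + 8 + 6 + 11 = 41.
Each receives 0.94 × 41 = 38.54 from the tour-expenses pool.
Player 1 keeps 11 − 9 = 2, so Player 1's payoff is 2 + 38.54 = 40.54.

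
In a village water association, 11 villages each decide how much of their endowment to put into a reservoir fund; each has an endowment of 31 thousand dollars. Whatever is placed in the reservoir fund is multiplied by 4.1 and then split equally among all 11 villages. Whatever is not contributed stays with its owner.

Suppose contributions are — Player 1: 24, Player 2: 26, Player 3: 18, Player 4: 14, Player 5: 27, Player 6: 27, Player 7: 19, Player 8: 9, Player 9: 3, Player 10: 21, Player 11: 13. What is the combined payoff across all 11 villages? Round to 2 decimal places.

Total contributed: 24 + 26 + 18 + 14 + 27 + 27 + 19 + 9 + 3 + 21 + 13 = 201; total kept: 11 × 31 − 201 = 140.
The reservoir fund pays out 4.1 × 201 = 824.10 in aggregate.
Group total = 140 + 824.10 = 964.10.

964.10 thousand dollars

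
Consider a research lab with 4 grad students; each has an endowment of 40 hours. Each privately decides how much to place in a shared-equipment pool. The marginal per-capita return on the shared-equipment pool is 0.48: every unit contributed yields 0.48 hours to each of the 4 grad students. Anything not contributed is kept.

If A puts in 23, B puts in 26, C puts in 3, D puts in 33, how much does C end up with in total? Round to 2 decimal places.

77.80 hours

Total contributed: 23 + 26 + 3 + 33 = 85.
Each receives 0.48 × 85 = 40.80 from the shared-equipment pool.
C keeps 40 − 3 = 37, so C's payoff is 37 + 40.80 = 77.80.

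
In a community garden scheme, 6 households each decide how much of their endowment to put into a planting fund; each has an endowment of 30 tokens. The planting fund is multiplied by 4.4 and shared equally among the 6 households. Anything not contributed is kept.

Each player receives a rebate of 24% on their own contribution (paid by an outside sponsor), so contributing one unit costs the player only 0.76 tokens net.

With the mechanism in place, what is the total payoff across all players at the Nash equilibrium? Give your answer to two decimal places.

With the mechanism, a contributed unit returns (4.4/6) / 0.76 = 0.9649 per unit of net cost — still below 1 — so contributing 0 remains dominant for every player.
At the Nash equilibrium no one contributes; group total payoff = 6 × 30 = 180.

180.00 tokens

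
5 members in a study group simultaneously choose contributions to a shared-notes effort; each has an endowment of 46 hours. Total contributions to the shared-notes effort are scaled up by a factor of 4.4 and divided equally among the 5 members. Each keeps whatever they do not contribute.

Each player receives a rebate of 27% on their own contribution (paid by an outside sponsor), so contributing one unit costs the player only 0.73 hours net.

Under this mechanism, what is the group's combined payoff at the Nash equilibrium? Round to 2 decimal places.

1074.10 hours

With the mechanism, a contributed unit returns (4.4/5) / 0.73 = 1.2055 per unit of net cost to the contributor — now above 1 — so contributing fully is weakly dominant for every player.
At the Nash equilibrium everyone contributes 46. Group total payoff = 5 × (46 × 0.27 + 4.4 × 46) = 1074.10.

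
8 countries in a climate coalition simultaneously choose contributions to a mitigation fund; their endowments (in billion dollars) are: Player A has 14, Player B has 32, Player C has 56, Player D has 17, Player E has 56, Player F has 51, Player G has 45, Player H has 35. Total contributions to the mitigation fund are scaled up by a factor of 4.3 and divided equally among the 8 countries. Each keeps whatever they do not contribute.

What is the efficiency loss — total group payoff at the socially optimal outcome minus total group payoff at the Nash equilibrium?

The private return per contributed unit is 4.3/8 = 0.5375 < 1 for every player regardless of endowment, so the Nash equilibrium is zero contribution and the group total is Σ E_j = 14 + 32 + 56 + 17 + 56 + 51 + 45 + 35 = 306.
Each contributed unit returns 4.300 to the group, so the social optimum is full contribution by everyone: group total = 4.300 × 306 = 1315.80.
Efficiency loss = (4.300 − 1) × 306 = 1009.80.

1009.80 billion dollars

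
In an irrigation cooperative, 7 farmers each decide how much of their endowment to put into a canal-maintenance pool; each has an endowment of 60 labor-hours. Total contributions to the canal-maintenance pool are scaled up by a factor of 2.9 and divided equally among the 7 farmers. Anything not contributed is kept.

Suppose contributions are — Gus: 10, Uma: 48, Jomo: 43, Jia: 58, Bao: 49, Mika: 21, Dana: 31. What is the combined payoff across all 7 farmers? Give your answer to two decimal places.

914.00 labor-hours

Total contributed: 10 + 48 + 43 + 58 + 49 + 21 + 31 = 260; total kept: 7 × 60 − 260 = 160.
The canal-maintenance pool pays out 2.9 × 260 = 754.00 in aggregate.
Group total = 160 + 754.00 = 914.00.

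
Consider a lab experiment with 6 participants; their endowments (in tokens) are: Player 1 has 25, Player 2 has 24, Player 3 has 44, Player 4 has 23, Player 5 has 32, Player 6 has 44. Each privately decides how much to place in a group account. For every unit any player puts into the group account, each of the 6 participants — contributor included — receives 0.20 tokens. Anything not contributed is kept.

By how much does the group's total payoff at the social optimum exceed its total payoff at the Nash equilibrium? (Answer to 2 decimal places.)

The private return per contributed unit is 0.20 < 1 for everyone, so the Nash equilibrium is zero contribution and the group total is Σ E_j = 25 + 24 + 44 + 23 + 32 + 44 = 192.
Each contributed unit returns 1.200 to the group, so the social optimum is full contribution by everyone: group total = 1.200 × 192 = 230.40.
Efficiency loss = (1.200 − 1) × 192 = 38.40.

38.40 tokens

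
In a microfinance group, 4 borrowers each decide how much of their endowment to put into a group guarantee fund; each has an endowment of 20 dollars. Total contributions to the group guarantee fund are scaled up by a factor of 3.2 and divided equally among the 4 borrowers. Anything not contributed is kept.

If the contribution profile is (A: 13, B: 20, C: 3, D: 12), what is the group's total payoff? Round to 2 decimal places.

185.60 dollars

Total contributed: 13 + 20 + 3 + 12 = 48; total kept: 4 × 20 − 48 = 32.
The group guarantee fund pays out 3.2 × 48 = 153.60 in aggregate.
Group total = 32 + 153.60 = 185.60.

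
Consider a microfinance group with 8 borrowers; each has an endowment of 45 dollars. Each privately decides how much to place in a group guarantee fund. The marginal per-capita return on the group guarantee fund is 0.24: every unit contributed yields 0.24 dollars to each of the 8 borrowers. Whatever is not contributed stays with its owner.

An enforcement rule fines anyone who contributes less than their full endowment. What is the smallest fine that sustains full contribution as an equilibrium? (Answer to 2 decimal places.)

34.20 dollars

Given the others contribute fully, the best deviation is to contribute 0 (any partial contribution still incurs the fine and gives up units whose private return 0.24 is below 1).
Deviating from 45 to 0 saves 45 dollars but forfeits the deviator's share of the drop in the group guarantee fund: 0.24 × 45 = 10.80.
So the deviation gain is 45 − 10.80 = 34.20, and the fine must be at least 34.20 dollars to wipe it out.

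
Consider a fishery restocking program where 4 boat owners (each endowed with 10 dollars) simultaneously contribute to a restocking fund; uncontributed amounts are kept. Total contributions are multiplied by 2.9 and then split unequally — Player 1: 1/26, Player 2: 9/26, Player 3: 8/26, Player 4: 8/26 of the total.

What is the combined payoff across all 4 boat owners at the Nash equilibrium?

A player with share s gets back 2.9·s per unit contributed, so full contribution is dominant for anyone with s > 1/2.9 = 0.3448 and zero contribution is dominant for anyone below.
The only share above 0.3448 is Player 2's 9/26, contributing 10; the remaining 3 contribute 0. Total contributed: 10.
The restocking fund pays out 2.9 × 10 = 29.00 in total (split across the unequal shares, but the aggregate is all that matters for the group sum).
The 3 free-riders keep 10 each, adding 30. Group total = 30 + 29.00 = 59.00.

59.00 dollars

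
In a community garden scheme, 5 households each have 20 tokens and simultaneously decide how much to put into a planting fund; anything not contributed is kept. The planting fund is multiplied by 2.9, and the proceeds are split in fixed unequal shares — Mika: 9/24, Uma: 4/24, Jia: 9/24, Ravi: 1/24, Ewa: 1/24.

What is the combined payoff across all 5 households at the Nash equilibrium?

176.00 tokens

A player with share s gets back 2.9·s per unit contributed, so full contribution is dominant for anyone with s > 1/2.9 = 0.3448 and zero contribution is dominant for anyone below.
Mika and Jia are above the threshold, contributing 20 each; the remaining 3 contribute 0. Total contributed: 40.
The planting fund pays out 2.9 × 40 = 116.00 in total (split across the unequal shares, but the aggregate is all that matters for the group sum).
The 3 free-riders keep 20 each, adding 60. Group total = 60 + 116.00 = 176.00.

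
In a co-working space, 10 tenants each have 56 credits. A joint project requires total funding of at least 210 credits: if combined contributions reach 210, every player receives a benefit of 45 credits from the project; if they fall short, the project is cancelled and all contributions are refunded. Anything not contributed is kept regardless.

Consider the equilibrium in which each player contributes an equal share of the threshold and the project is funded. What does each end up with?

80 credits

Equal share of the threshold: 210/10 = 21.
At this profile no one gains by cutting their contribution: any cut drops the total below 210, the project is cancelled, contributions are refunded, and the deviator ends with 56, which is less than 56 − 21 + 45 = 80. Contributing more than 21 just wastes the excess. So contributing exactly 21 is a best response.
Each player's payoff: 56 − 21 + 45 = 80.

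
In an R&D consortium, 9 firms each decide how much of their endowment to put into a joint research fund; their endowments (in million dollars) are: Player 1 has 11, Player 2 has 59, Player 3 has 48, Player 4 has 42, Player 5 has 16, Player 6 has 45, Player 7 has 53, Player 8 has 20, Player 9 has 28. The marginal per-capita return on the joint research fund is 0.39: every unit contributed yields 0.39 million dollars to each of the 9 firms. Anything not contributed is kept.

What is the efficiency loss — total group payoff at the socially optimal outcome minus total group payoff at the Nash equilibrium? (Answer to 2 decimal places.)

808.22 million dollars

The private return per contributed unit is 0.39 < 1 for everyone, so the Nash equilibrium is zero contribution and the group total is Σ E_j = 11 + 59 + 48 + 42 + 16 + 45 + 53 + 20 + 28 = 322.
Each contributed unit returns 3.510 to the group, so the social optimum is full contribution by everyone: group total = 3.510 × 322 = 1130.22.
Efficiency loss = (3.510 − 1) × 322 = 808.22.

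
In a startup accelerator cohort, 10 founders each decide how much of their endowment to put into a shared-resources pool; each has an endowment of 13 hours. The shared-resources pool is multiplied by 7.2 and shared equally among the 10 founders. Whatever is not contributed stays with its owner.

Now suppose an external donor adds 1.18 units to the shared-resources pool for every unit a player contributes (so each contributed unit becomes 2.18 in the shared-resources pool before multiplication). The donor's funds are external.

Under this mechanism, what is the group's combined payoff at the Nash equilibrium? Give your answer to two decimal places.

Under the mechanism each unit contributed yields 7.2 × 2.18 / 10 = 1.5696 back to its contributor per unit of net cost, which exceeds 1, making full contribution the dominant choice for everyone.
At the Nash equilibrium everyone contributes 13. Group total payoff = 7.2 × 2.18 × 130 = 2040.48.

2040.48 hours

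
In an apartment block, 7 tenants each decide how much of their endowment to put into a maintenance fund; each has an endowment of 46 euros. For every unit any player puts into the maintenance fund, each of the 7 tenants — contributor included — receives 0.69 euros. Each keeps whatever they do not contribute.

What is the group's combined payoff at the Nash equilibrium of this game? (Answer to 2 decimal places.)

322.00 euros

The private return per contributed unit is 0.69 < 1, so contributing 0 is dominant for every player. At the Nash equilibrium everyone keeps their 46, and the group total is 7 × 46 = 322.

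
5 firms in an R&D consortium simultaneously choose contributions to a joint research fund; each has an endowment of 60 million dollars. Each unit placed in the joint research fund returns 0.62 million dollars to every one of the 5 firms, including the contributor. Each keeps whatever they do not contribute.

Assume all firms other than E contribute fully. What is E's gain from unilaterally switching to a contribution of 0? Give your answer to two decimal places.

Switching from a contribution of 60 to 0 lets E keep an extra 60 million dollars, but lowers the joint research fund by 60, which costs E their own share of that drop: 0.62 × 60 = 37.20.
Net gain = 60 − 37.20 = 22.80. The private return per contributed unit (0.62) is below 1, so free-riding is indeed the best response regardless of what the others do.

22.80 million dollars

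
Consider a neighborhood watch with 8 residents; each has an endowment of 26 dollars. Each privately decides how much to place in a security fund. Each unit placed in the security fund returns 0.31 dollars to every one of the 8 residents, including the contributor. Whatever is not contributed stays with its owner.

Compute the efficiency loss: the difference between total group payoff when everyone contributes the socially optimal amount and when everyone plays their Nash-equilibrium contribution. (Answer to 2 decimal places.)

The private return per contributed unit is 0.31 < 1, so contributing 0 is dominant for every player. At the Nash equilibrium everyone keeps their 26, and the group total is 8 × 26 = 208.
Each contributed unit returns 2.480 to the group as a whole (0.31 to each of 8 players), which exceeds 1, so the social optimum is full contribution: group total = 2.480 × 208 = 515.84.
Efficiency loss = 515.84 − 208 = 307.84.

307.84 dollars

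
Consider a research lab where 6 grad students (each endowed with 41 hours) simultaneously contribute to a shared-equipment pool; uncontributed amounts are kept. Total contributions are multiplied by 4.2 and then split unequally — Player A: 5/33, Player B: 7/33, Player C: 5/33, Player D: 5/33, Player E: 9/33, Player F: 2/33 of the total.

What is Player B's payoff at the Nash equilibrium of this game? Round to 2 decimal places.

77.53 hours

Each unit j contributes comes back to j as 4.2 × (j's share), so j prefers to contribute only if that share exceeds 1/4.2 = 0.2381; otherwise keeping the unit dominates.
The only share above 0.2381 is Player E's 9/33, contributing 41; the remaining 5 contribute 0. Total contributed: 41.
Player B keeps 41 and receives 4.2 × 41 × 7/33 = 36.53 from the shared-equipment pool, for a payoff of 77.53.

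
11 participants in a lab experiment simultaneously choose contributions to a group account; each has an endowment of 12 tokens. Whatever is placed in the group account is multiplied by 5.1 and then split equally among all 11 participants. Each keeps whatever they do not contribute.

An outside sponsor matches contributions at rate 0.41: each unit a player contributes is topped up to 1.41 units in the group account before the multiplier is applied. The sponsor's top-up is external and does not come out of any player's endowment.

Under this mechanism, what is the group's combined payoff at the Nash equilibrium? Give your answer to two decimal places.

132.00 tokens

Even with the mechanism, each unit contributed returns only 5.1 × 1.41 / 11 = 0.6537 per unit of net cost, so contributing nothing is still dominant.
At the Nash equilibrium no one contributes; group total payoff = 11 × 12 = 132.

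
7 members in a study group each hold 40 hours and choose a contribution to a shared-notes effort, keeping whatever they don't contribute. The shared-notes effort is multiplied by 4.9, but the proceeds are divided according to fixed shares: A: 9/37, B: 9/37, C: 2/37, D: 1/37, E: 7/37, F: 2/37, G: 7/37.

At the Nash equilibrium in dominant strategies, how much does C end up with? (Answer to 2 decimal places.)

61.19 hours

Each unit j contributes comes back to j as 4.9 × (j's share), so j prefers to contribute only if that share exceeds 1/4.9 = 0.2041; otherwise keeping the unit dominates.
A and B are above the threshold, contributing 40 each; the remaining 5 contribute 0. Total contributed: 80.
C keeps 40 and receives 4.9 × 80 × 2/37 = 21.19 from the shared-notes effort, for a payoff of 61.19.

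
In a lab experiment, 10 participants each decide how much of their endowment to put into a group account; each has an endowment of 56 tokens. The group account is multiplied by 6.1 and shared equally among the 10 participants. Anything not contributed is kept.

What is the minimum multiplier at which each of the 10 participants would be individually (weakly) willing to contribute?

10

A contributed unit returns (multiplier)/10 to its contributor.
This reaches 1 exactly when the multiplier is 10.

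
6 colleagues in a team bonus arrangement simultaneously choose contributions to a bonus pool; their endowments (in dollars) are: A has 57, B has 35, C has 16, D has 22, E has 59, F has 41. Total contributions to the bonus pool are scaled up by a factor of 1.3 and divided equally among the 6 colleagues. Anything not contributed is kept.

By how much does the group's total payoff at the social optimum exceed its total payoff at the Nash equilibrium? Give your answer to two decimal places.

69.00 dollars

The private return per contributed unit is 1.3/6 = 0.2167 < 1 for every player regardless of endowment, so the Nash equilibrium is zero contribution and the group total is Σ E_j = 57 + 35 + 16 + 22 + 59 + 41 = 230.
Each contributed unit returns 1.300 to the group, so the social optimum is full contribution by everyone: group total = 1.300 × 230 = 299.00.
Efficiency loss = (1.300 − 1) × 230 = 69.00.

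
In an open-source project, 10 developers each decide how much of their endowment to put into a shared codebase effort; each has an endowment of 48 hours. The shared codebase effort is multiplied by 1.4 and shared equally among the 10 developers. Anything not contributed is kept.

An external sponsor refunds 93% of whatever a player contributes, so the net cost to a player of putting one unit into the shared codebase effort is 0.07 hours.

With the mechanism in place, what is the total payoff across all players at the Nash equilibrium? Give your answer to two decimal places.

1118.40 hours

With the mechanism, a contributed unit returns (1.4/10) / 0.07 = 2.0000 per unit of net cost to the contributor — now above 1 — so contributing fully is weakly dominant for every player.
So the Nash equilibrium is full contribution by all 10; the group earns 10 × (48 × 0.93 + 1.4 × 48) = 1118.40.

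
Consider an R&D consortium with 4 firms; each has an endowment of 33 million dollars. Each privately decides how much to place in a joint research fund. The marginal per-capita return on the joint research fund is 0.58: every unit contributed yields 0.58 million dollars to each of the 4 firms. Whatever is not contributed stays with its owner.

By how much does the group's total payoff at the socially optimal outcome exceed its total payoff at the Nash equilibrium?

174.24 million dollars

The private return per contributed unit is 0.58 < 1, so contributing 0 is dominant for every player. At the Nash equilibrium everyone keeps their 33, and the group total is 4 × 33 = 132.
Each contributed unit returns 2.320 to the group as a whole (0.58 to each of 4 players), which exceeds 1, so the social optimum is full contribution: group total = 2.320 × 132 = 306.24.
Efficiency loss = 306.24 − 132 = 174.24.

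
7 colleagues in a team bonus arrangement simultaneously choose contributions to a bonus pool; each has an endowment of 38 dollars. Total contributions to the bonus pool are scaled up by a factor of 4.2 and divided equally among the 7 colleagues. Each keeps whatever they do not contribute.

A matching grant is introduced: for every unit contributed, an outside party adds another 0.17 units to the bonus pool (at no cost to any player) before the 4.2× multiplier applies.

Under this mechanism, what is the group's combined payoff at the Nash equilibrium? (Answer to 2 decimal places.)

The effective private return is 4.2 × 1.17 / 7 = 0.7020, which is still under 1, so the mechanism doesn't change anyone's dominant strategy: zero contribution.
At the Nash equilibrium no one contributes; group total payoff = 7 × 38 = 266.

266.00 dollars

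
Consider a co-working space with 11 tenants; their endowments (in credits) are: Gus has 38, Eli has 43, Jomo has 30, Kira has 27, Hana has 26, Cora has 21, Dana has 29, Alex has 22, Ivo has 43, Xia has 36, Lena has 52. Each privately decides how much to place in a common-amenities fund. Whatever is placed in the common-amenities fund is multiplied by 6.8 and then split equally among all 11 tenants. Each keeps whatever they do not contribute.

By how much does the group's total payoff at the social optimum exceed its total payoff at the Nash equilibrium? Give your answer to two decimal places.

2128.60 credits

The private return per contributed unit is 6.8/11 = 0.6182 < 1 for every player regardless of endowment, so the Nash equilibrium is zero contribution and the group total is Σ E_j = 38 + 43 + 30 + 27 + 26 + 21 + 29 + 22 + 43 + 36 + 52 = 367.
Each contributed unit returns 6.800 to the group, so the social optimum is full contribution by everyone: group total = 6.800 × 367 = 2495.60.
Efficiency loss = (6.800 − 1) × 367 = 2128.60.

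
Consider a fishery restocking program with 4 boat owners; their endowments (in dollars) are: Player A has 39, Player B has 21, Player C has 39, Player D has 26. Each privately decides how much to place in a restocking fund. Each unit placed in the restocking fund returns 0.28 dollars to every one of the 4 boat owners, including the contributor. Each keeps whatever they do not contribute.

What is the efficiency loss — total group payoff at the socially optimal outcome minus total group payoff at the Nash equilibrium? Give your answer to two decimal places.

15.00 dollars

The private return per contributed unit is 0.28 < 1 for everyone, so the Nash equilibrium is zero contribution and the group total is Σ E_j = 39 + 21 + 39 + 26 = 125.
Each contributed unit returns 1.120 to the group, so the social optimum is full contribution by everyone: group total = 1.120 × 125 = 140.00.
Efficiency loss = (1.120 − 1) × 125 = 15.00.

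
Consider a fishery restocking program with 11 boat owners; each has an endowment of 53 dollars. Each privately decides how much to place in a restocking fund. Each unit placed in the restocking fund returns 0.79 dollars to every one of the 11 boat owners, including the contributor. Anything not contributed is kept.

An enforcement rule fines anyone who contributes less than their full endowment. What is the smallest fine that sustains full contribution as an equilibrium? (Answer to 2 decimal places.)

Given the others contribute fully, the best deviation is to contribute 0 (any partial contribution still incurs the fine and gives up units whose private return 0.79 is below 1).
Deviating from 53 to 0 saves 53 dollars but forfeits the deviator's share of the drop in the restocking fund: 0.79 × 53 = 41.87.
So the deviation gain is 53 − 41.87 = 11.13, and the fine must be at least 11.13 dollars to wipe it out.

11.13 dollars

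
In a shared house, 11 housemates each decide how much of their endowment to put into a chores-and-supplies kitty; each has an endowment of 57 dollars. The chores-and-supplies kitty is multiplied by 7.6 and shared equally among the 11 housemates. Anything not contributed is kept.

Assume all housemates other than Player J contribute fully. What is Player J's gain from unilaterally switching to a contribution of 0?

Switching from a contribution of 57 to 0 lets Player J keep an extra 57 dollars, but lowers the chores-and-supplies kitty by 57, which costs Player J their own share of that drop: 7.6/11 × 57 = 39.38.
Net gain = 57 − 39.38 = 17.62. The private return per contributed unit (0.6909) is below 1, so free-riding is indeed the best response regardless of what the others do.

17.62 dollars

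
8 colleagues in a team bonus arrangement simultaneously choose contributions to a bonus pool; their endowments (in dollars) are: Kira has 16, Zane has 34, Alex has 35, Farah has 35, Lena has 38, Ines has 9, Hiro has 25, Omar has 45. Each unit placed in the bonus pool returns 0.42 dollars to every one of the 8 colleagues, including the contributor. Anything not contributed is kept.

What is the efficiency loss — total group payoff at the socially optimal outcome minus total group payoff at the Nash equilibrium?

559.32 dollars

The private return per contributed unit is 0.42 < 1 for everyone, so the Nash equilibrium is zero contribution and the group total is Σ E_j = 16 + 34 + 35 + 35 + 38 + 9 + 25 + 45 = 237.
Each contributed unit returns 3.360 to the group, so the social optimum is full contribution by everyone: group total = 3.360 × 237 = 796.32.
Efficiency loss = (3.360 − 1) × 237 = 559.32.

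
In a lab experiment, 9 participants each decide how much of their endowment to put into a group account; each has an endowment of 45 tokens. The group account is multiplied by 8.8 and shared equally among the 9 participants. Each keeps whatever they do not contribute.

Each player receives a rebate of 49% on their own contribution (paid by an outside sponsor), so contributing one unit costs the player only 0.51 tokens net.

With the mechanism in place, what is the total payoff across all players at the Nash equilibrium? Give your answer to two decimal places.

The effective private return per unit is now (8.8/9) / 0.51 = 1.9172 > 1, so every player's dominant strategy flips to full contribution.
At the Nash equilibrium everyone contributes 45. Group total payoff = 9 × (45 × 0.49 + 8.8 × 45) = 3762.45.

3762.45 tokens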